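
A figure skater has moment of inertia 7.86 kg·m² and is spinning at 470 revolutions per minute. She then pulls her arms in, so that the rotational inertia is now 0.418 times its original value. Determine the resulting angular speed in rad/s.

Angular momentum about the spin axis is conserved since the torque about it is zero.
I₂ = 0.418 × 7.86 = 3.285 kg·m².
ω₂ = I₁ω₁ / I₂ = (7.860)(470 rpm) / (3.285) = 1124 rpm = 117.7 rad/s.

ω₂ ≈ 118 rad/s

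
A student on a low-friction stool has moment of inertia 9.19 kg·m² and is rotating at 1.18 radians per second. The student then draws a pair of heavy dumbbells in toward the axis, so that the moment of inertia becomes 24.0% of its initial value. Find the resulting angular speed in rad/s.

ω₂ ≈ 4.92 rad/s

Angular momentum about the spin axis is conserved since the torque about it is zero.
I₂ = 0.240 × 9.19 = 2.206 kg·m².
ω₂ = I₁ω₁ / I₂ = (9.190)(1.18 rad/s) / (2.206) = 4.917 rad/s.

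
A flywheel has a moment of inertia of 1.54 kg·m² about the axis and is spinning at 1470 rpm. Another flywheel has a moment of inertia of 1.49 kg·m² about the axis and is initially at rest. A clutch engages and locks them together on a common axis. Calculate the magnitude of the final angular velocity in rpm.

The coupling torques are internal; angular momentum about the shared axis is conserved.
Taking A's sense as positive: L = (1.540)(1470) = 2264 kg·m²·rpm.
Combined I = 1.540 + 1.490 = 3.030 kg·m².
ω_f = L / I = 2264 / 3.030 = 747.1 rpm.

|ω_f| ≈ 747 rpm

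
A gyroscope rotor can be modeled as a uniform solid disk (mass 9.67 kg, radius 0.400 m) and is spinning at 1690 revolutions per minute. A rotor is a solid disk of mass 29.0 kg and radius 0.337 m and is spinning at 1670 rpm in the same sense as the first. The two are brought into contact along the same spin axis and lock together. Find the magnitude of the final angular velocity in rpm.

The coupling torques are internal; angular momentum about the shared axis is conserved.
Moments of inertia: I_A = ½(9.67)(0.400)² = 0.7736 kg·m²; I_B = ½(29.0)(0.337)² = 1.647 kg·m².
Taking A's sense as positive: L = (0.7736)(1690) + (1.647)(1670) = 4057 kg·m²·rpm.
Combined I = 0.7736 + 1.647 = 2.420 kg·m².
ω_f = L / I = 4057 / 2.420 = 1676 rpm.

|ω_f| ≈ 1680 rpm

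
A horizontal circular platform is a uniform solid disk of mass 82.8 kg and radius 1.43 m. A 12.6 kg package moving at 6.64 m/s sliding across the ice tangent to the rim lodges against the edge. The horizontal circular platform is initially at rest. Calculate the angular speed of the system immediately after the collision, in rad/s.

The axle reaction passes through the central axle and exerts no torque about it; angular momentum about the central axle is conserved through the impact.
I_p = ½(82.8)(1.43)² = 84.66 kg·m². Taking the sense of the package's angular momentum as positive, L_{package} = m v R = (12.6)(6.64)(1.43) = 119.6 kg·m²/s.
L_i = 0 + 119.6 = 119.6 kg·m²/s.
After sticking, I_f = I_p + m R² = 84.66 + (12.6)(1.43)² = 110.4 kg·m².
ω_f = L_i / I_f = 119.6 / 110.4 = 1.083 rad/s.

|ω_f| ≈ 1.08 rad/s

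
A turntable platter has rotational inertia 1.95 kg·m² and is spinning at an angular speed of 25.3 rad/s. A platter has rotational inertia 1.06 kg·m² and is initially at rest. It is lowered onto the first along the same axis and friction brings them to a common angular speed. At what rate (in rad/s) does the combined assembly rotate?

|ω_f| ≈ 16.4 rad/s

The coupling torques are internal; angular momentum about the shared axis is conserved.
Taking A's sense as positive: L = (1.950)(25.3) = 49.34 kg·m²·rad/s.
Combined I = 1.950 + 1.060 = 3.010 kg·m².
ω_f = L / I = 49.34 / 3.010 = 16.39 rad/s.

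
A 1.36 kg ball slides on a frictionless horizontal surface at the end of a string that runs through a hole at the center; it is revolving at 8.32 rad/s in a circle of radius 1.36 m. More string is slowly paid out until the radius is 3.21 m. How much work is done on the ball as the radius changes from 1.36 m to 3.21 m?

W ≈ -71.4 J

The constraining force is radial, so m r² ω about the center is conserved.
ω₂ = ω₁ (r₁/r₂)² = (8.32)(1.36/3.21)² = 1.493 rad/s.
W = ΔKE = ½m(v₂² − v₁²) = -71.44 J.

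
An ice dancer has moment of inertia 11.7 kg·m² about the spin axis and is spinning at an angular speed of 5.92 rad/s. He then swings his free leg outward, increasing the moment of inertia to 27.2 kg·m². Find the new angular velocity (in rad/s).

Angular momentum about the spin axis is conserved since the torque about it is zero.
ω₂ = I₁ω₁ / I₂ = (11.70)(5.92 rad/s) / (27.20) = 2.546 rad/s.

ω₂ ≈ 2.55 rad/s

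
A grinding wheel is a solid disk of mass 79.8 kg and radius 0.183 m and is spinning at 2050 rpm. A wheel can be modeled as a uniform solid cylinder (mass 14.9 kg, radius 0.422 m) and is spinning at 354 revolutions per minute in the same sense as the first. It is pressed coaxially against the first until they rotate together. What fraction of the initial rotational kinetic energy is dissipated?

fraction ≈ 0.331

The coupling torques are internal; angular momentum about the shared axis is conserved.
Moments of inertia: I_A = ½(79.8)(0.183)² = 1.336 kg·m²; I_B = ½(14.9)(0.422)² = 1.327 kg·m².
Taking A's sense as positive: L = (1.336)(2050) + (1.327)(354) = 3209 kg·m²·rpm.
Combined I = 1.336 + 1.327 = 2.663 kg·m².
ω_f = L / I = 3209 / 2.663 = 1205 rpm.
KE_i = ½ΣIω² = 31700 J; KE_f = ½(2.663)(126.2)² = 21200 J.
Fraction dissipated = (KE_i − KE_f)/KE_i = 0.3312.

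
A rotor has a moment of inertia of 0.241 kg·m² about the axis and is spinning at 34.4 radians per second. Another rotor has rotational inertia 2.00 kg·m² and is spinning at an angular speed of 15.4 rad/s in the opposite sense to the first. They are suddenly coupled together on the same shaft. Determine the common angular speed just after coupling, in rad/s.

No external torque acts about the common axis, so total angular momentum is conserved.
Taking A's sense as positive: L = (0.2410)(34.4) − (2.000)(15.4) = -22.51 kg·m²·rad/s.
Combined I = 0.2410 + 2.000 = 2.241 kg·m².
ω_f = L / I = -22.51 / 2.241 = -10.04 rad/s.

|ω_f| ≈ 10.0 rad/s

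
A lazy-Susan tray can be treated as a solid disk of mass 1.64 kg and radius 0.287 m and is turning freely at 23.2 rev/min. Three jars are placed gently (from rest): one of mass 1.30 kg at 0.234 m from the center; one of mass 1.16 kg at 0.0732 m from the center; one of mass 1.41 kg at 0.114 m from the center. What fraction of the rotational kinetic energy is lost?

fraction ≈ 0.586

The added mass arrives with no angular momentum about the center, and any external torque about the center is negligible, so the system's angular momentum is conserved.
I_p = ½(1.64)(0.287)² = 0.06754 kg·m².
Added inertia Σmr² = (1.30)(0.234)² + (1.16)(0.0732)² + (1.41)(0.114)² = 0.09572 kg·m²; I_f = 0.06754 + 0.09572 = 0.1633 kg·m².
ω_f = I_p ω_i / I_f = (0.06754)(23.2) / 0.1633 = 9.598 rpm.
KE_i = ½(0.06754)(2.429 rad/s)² = 0.1993 J; KE_f = ½(0.1633)(1.005)² = 0.08246 J.
Fraction lost = 0.5863.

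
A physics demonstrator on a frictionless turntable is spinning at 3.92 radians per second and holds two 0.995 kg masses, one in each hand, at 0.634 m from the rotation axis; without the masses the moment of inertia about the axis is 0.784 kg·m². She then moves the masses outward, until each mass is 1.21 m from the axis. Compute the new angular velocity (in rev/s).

ω₂ ≈ 0.267 rev/s

With no external torque about the axis, L is conserved: I₁ω₁ = I₂ω₂.
I₁ = 0.784 + 2(0.995)(0.634)² = 1.584 kg·m²; I₂ = 0.784 + 2(0.995)(1.21)² = 3.698 kg·m².
ω₂ = I₁ω₁ / I₂ = (1.584)(3.92 rad/s) / (3.698) = 1.679 rad/s = 0.2672 rev/s.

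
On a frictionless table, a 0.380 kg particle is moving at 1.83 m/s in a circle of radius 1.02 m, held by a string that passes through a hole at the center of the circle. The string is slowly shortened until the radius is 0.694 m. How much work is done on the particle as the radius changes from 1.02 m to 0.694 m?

Central (radial) force ⇒ zero torque about the center ⇒ m v r is constant.
v₂ = v₁ r₁ / r₂ = (1.83)(1.02) / (0.694) = 2.690 m/s.
W = ΔKE = ½m(v₂² − v₁²) = 0.7382 J.

W ≈ 0.738 J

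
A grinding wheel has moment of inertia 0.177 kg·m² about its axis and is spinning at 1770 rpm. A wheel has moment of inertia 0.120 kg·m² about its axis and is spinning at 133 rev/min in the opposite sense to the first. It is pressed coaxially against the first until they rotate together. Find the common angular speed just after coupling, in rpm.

|ω_f| ≈ 1000 rpm

No external torque acts about the common axis, so total angular momentum is conserved.
Taking A's sense as positive: L = (0.1770)(1770) − (0.1200)(133) = 297.3 kg·m²·rpm.
Combined I = 0.1770 + 0.1200 = 0.2970 kg·m².
ω_f = L / I = 297.3 / 0.2970 = 1001 rpm.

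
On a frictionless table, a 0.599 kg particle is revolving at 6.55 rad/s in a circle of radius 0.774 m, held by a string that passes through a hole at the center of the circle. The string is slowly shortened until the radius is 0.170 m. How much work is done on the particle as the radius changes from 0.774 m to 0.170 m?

W ≈ 152 J

No torque about the axis ⇒ m r₁² ω₁ = m r₂² ω₂.
ω₂ = ω₁ (r₁/r₂)² = (6.55)(0.774/0.170)² = 135.8 rad/s.
W = ΔKE = ½m(v₂² − v₁²) = 151.9 J.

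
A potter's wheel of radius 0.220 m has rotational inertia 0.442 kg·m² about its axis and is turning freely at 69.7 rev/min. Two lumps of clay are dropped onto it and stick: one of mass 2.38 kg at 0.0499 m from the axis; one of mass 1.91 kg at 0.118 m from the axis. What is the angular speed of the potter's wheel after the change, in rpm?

ω_f ≈ 64.9 rpm

The added mass arrives with no angular momentum about the axis, and any external torque about the axis is negligible, so the system's angular momentum is conserved.
Added inertia Σmr² = (2.38)(0.0499)² + (1.91)(0.118)² = 0.03252 kg·m²; I_f = 0.4420 + 0.03252 = 0.4745 kg·m².
ω_f = I_p ω_i / I_f = (0.4420)(69.7) / 0.4745 = 64.92 rpm.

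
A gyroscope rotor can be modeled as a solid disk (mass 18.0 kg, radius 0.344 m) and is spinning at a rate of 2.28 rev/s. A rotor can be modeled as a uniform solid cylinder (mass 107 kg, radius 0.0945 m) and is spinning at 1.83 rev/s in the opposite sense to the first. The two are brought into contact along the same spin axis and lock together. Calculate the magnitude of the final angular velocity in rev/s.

|ω_f| ≈ 1.01 rev/s

The coupling torques are internal; angular momentum about the shared axis is conserved.
Moments of inertia: I_A = ½(18.0)(0.344)² = 1.065 kg·m²; I_B = ½(107)(0.0945)² = 0.4778 kg·m².
Taking A's sense as positive: L = (1.065)(2.28) − (0.4778)(1.83) = 1.554 kg·m²·rev/s.
Combined I = 1.065 + 0.4778 = 1.543 kg·m².
ω_f = L / I = 1.554 / 1.543 = 1.007 rev/s.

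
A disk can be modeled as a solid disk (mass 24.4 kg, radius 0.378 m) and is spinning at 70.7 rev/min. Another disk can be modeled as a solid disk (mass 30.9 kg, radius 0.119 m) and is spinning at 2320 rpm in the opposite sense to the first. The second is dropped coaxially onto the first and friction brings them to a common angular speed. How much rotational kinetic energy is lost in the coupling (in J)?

ΔKE lost ≈ 6090 J

No external torque acts about the common axis, so total angular momentum is conserved.
Moments of inertia: I_A = ½(24.4)(0.378)² = 1.743 kg·m²; I_B = ½(30.9)(0.119)² = 0.2188 kg·m².
Taking A's sense as positive: L = (1.743)(70.7) − (0.2188)(2320) = -384.3 kg·m²·rpm.
Combined I = 1.743 + 0.2188 = 1.962 kg·m².
ω_f = L / I = -384.3 / 1.962 = -195.9 rpm.
KE_i = ½ΣIω² = 6505 J; KE_f = ½(1.962)(20.51)² = 412.8 J.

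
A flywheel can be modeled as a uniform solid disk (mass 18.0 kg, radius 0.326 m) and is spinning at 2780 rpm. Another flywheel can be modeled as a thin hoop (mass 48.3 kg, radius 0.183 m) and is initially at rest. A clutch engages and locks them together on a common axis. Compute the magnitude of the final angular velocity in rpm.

|ω_f| ≈ 1030 rpm

No external torque acts about the common axis, so total angular momentum is conserved.
Moments of inertia: I_A = ½(18.0)(0.326)² = 0.9565 kg·m²; I_B = (48.3)(0.183)² = 1.618 kg·m².
Taking A's sense as positive: L = (0.9565)(2780) = 2659 kg·m²·rpm.
Combined I = 0.9565 + 1.618 = 2.574 kg·m².
ω_f = L / I = 2659 / 2.574 = 1033 rpm.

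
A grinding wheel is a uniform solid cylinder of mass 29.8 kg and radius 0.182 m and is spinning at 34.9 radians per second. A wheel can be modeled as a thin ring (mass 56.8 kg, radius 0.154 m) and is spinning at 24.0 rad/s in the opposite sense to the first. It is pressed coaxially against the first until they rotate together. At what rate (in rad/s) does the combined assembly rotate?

|ω_f| ≈ 8.21 rad/s

No external torque acts about the common axis, so total angular momentum is conserved.
Moments of inertia: I_A = ½(29.8)(0.182)² = 0.4935 kg·m²; I_B = (56.8)(0.154)² = 1.347 kg·m².
Taking A's sense as positive: L = (0.4935)(34.9) − (1.347)(24.0) = -15.10 kg·m²·rad/s.
Combined I = 0.4935 + 1.347 = 1.841 kg·m².
ω_f = L / I = -15.10 / 1.841 = -8.206 rad/s.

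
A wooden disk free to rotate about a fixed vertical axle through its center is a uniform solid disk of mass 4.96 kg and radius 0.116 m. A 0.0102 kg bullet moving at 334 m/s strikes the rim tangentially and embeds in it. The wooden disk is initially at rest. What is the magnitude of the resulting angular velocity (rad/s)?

About the axle the impulsive forces during the collision are internal, so angular momentum about that axis is conserved.
I_p = ½(4.96)(0.116)² = 0.03337 kg·m². Taking the sense of the bullet's angular momentum as positive, L_{bullet} = m v R = (0.0102)(334)(0.116) = 0.3952 kg·m²/s.
L_i = 0 + 0.3952 = 0.3952 kg·m²/s.
After sticking, I_f = I_p + m R² = 0.03337 + (0.0102)(0.116)² = 0.03351 kg·m².
ω_f = L_i / I_f = 0.3952 / 0.03351 = 11.79 rad/s.

|ω_f| ≈ 11.8 rad/s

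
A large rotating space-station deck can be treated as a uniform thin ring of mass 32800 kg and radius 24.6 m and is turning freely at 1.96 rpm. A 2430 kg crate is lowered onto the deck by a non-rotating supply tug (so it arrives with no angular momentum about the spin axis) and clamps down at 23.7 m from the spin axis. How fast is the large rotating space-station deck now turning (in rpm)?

The added mass arrives with no angular momentum about the spin axis, and any external torque about the spin axis is negligible, so the system's angular momentum is conserved.
I_p = (32800)(24.6)² = 1.985e+07 kg·m².
Added inertia Σmr² = (2430)(23.7)² = 1.365e+06 kg·m²; I_f = 1.985e+07 + 1.365e+06 = 2.121e+07 kg·m².
ω_f = I_p ω_i / I_f = (1.985e+07)(1.96) / 2.121e+07 = 1.834 rpm.

ω_f ≈ 1.83 rpm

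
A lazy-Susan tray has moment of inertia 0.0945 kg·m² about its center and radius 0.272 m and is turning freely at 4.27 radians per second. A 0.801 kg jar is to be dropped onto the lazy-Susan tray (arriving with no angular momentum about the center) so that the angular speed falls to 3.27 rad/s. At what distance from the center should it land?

r ≈ 0.190 m

No external torque acts about the center; L_before = L_after.
I_p ω_i = (I_p + m r²) ω_f ⇒ m r² = I_p(ω_i/ω_f − 1) = 0.09450(4.27/3.27 − 1) = 0.02890 kg·m².
r = √(0.02890/0.801) = 0.1899 m.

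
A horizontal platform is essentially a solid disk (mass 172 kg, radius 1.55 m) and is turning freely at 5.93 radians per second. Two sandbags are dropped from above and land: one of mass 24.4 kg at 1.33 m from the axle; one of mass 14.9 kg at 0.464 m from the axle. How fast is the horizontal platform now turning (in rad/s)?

The added mass arrives with no angular momentum about the axle, and any external torque about the axle is negligible, so the system's angular momentum is conserved.
I_p = ½(172)(1.55)² = 206.6 kg·m².
Added inertia Σmr² = (24.4)(1.33)² + (14.9)(0.464)² = 46.37 kg·m²; I_f = 206.6 + 46.37 = 253.0 kg·m².
ω_f = I_p ω_i / I_f = (206.6)(5.93) / 253.0 = 4.843 rad/s.

ω_f ≈ 4.84 rad/s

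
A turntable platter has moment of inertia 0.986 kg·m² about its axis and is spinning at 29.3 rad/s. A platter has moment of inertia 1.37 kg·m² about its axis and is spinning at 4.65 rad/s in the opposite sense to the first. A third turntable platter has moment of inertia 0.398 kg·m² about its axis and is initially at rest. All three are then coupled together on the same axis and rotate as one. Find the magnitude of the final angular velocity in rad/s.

|ω_f| ≈ 8.18 rad/s

The coupling torques are internal; angular momentum about the shared axis is conserved.
Taking A's sense as positive: L = (0.9860)(29.3) − (1.370)(4.65) = 22.52 kg·m²·rad/s.
Combined I = 0.9860 + 1.370 + 0.3980 = 2.754 kg·m².
ω_f = L / I = 22.52 / 2.754 = 8.177 rad/s.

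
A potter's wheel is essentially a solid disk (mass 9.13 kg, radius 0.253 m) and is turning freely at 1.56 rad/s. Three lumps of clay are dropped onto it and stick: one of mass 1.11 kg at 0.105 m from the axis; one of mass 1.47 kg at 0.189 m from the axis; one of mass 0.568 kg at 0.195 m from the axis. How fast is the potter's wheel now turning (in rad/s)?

ω_f ≈ 1.20 rad/s

No external torque acts about the axis; L_before = L_after.
I_p = ½(9.13)(0.253)² = 0.2922 kg·m².
Added inertia Σmr² = (1.11)(0.105)² + (1.47)(0.189)² + (0.568)(0.195)² = 0.08635 kg·m²; I_f = 0.2922 + 0.08635 = 0.3785 kg·m².
ω_f = I_p ω_i / I_f = (0.2922)(1.56) / 0.3785 = 1.204 rad/s.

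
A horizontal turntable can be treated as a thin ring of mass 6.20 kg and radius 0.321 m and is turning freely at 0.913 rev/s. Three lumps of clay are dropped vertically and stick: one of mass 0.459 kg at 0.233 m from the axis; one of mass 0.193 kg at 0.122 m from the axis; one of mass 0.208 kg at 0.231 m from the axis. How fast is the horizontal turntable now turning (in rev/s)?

ω_f ≈ 0.861 rev/s

No external torque acts about the axis; L_before = L_after.
I_p = (6.20)(0.321)² = 0.6389 kg·m².
Added inertia Σmr² = (0.459)(0.233)² + (0.193)(0.122)² + (0.208)(0.231)² = 0.03889 kg·m²; I_f = 0.6389 + 0.03889 = 0.6777 kg·m².
ω_f = I_p ω_i / I_f = (0.6389)(0.913) / 0.6777 = 0.8606 rev/s.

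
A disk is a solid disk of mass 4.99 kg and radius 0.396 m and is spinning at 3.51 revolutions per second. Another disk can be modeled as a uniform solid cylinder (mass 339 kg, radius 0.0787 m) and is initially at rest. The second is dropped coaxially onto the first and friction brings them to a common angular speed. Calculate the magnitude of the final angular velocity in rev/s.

The coupling torques are internal; angular momentum about the shared axis is conserved.
Moments of inertia: I_A = ½(4.99)(0.396)² = 0.3913 kg·m²; I_B = ½(339)(0.0787)² = 1.050 kg·m².
Taking A's sense as positive: L = (0.3913)(3.51) = 1.373 kg·m²·rev/s.
Combined I = 0.3913 + 1.050 = 1.441 kg·m².
ω_f = L / I = 1.373 / 1.441 = 0.9530 rev/s.

|ω_f| ≈ 0.953 rev/s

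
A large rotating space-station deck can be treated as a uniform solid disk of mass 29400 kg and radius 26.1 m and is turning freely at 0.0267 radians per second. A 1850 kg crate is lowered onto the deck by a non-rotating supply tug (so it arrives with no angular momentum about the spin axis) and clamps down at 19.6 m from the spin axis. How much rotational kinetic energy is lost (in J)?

No external torque acts about the spin axis; L_before = L_after.
I_p = ½(29400)(26.1)² = 1.001e+07 kg·m².
Added inertia Σmr² = (1850)(19.6)² = 7.107e+05 kg·m²; I_f = 1.001e+07 + 7.107e+05 = 1.072e+07 kg·m².
ω_f = I_p ω_i / I_f = (1.001e+07)(0.0267) / 1.072e+07 = 0.02493 rad/s.
KE_i = ½(1.001e+07)(0.02670 rad/s)² = 3569 J; KE_f = ½(1.072e+07)(0.02493)² = 3333 J.

energy lost ≈ 237 J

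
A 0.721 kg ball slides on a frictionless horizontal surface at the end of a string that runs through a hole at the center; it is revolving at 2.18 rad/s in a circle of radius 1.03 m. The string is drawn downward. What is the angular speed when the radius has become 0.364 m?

ω₂ ≈ 17.5 rad/s

The constraining force is radial, so m r² ω about the center is conserved.
ω₂ = ω₁ (r₁/r₂)² = (2.18)(1.03/0.364)² = 17.46 rad/s.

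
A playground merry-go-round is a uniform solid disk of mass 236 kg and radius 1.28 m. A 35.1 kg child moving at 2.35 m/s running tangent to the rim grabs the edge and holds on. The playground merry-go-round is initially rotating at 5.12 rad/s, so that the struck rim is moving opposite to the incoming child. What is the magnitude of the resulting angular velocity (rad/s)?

|ω_f| ≈ 3.53 rad/s

About the axle the impulsive forces during the collision are internal, so angular momentum about that axis is conserved.
I_p = ½(236)(1.28)² = 193.3 kg·m². Taking the sense of the child's angular momentum as positive, L_{child} = m v R = (35.1)(2.35)(1.28) = 105.6 kg·m²/s.
L_i = −I_p ω_p + m v R = −(193.3)(5.12) + 105.6 = -884.3 kg·m²/s.
After sticking, I_f = I_p + m R² = 193.3 + (35.1)(1.28)² = 250.8 kg·m².
ω_f = L_i / I_f = -884.3 / 250.8 = -3.525 rad/s.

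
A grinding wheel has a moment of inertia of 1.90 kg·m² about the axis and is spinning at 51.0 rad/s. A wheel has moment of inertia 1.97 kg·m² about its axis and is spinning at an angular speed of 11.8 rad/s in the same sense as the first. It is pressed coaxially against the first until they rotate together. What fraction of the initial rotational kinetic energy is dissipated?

fraction ≈ 0.285

No external torque acts about the common axis, so total angular momentum is conserved.
Taking A's sense as positive: L = (1.900)(51.0) + (1.970)(11.8) = 120.1 kg·m²·rad/s.
Combined I = 1.900 + 1.970 = 3.870 kg·m².
ω_f = L / I = 120.1 / 3.870 = 31.05 rad/s.
KE_i = ½ΣIω² = 2608 J; KE_f = ½(3.870)(31.05)² = 1865 J.
Fraction dissipated = (KE_i − KE_f)/KE_i = 0.2849.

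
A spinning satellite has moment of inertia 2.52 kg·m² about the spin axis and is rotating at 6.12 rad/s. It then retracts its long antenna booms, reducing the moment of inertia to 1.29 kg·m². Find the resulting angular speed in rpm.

ω₂ ≈ 114 rpm

Angular momentum about the spin axis is conserved since the torque about it is zero.
ω₂ = I₁ω₁ / I₂ = (2.520)(6.12 rad/s) / (1.290) = 11.96 rad/s = 114.2 rpm.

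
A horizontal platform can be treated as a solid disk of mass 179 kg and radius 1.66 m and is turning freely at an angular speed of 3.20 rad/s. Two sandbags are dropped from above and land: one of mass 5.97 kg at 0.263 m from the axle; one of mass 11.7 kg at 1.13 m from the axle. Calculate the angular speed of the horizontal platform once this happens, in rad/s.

ω_f ≈ 3.01 rad/s

No external torque acts about the axle; L_before = L_after.
I_p = ½(179)(1.66)² = 246.6 kg·m².
Added inertia Σmr² = (5.97)(0.263)² + (11.7)(1.13)² = 15.35 kg·m²; I_f = 246.6 + 15.35 = 262.0 kg·m².
ω_f = I_p ω_i / I_f = (246.6)(3.20) / 262.0 = 3.012 rad/s.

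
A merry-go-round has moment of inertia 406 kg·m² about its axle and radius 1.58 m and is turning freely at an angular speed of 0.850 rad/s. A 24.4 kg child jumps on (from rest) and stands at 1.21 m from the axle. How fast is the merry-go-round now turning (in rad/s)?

ω_f ≈ 0.781 rad/s

No external torque acts about the axle; L_before = L_after.
Added inertia Σmr² = (24.4)(1.21)² = 35.72 kg·m²; I_f = 406.0 + 35.72 = 441.7 kg·m².
ω_f = I_p ω_i / I_f = (406.0)(0.850) / 441.7 = 0.7813 rad/s.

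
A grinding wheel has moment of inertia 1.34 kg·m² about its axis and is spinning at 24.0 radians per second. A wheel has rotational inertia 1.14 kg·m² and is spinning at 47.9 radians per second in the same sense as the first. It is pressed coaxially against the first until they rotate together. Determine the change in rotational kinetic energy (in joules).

ΔKE ≈ -176 J

No external torque acts about the common axis, so total angular momentum is conserved.
Taking A's sense as positive: L = (1.340)(24.0) + (1.140)(47.9) = 86.77 kg·m²·rad/s.
Combined I = 1.340 + 1.140 = 2.480 kg·m².
ω_f = L / I = 86.77 / 2.480 = 34.99 rad/s.
KE_i = ½ΣIω² = 1694 J; KE_f = ½(2.480)(34.99)² = 1518 J.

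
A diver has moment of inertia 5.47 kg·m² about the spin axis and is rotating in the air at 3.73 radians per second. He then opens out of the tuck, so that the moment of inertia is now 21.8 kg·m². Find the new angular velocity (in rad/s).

ω₂ ≈ 0.936 rad/s

No external torque acts about the spin axis, so angular momentum is conserved.
ω₂ = I₁ω₁ / I₂ = (5.470)(3.73 rad/s) / (21.80) = 0.9359 rad/s.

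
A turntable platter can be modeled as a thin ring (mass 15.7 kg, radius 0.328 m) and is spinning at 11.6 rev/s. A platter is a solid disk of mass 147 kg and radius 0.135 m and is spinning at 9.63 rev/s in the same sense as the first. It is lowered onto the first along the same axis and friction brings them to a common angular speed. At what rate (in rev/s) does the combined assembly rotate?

|ω_f| ≈ 10.7 rev/s

No external torque acts about the common axis, so total angular momentum is conserved.
Moments of inertia: I_A = (15.7)(0.328)² = 1.689 kg·m²; I_B = ½(147)(0.135)² = 1.340 kg·m².
Taking A's sense as positive: L = (1.689)(11.6) + (1.340)(9.63) = 32.49 kg·m²·rev/s.
Combined I = 1.689 + 1.340 = 3.029 kg·m².
ω_f = L / I = 32.49 / 3.029 = 10.73 rev/s.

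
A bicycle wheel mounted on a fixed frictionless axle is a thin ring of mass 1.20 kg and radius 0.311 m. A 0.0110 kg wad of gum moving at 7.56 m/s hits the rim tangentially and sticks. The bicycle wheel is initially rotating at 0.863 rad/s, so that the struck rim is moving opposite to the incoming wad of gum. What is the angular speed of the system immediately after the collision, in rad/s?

|ω_f| ≈ 0.634 rad/s

About the axle the impulsive forces during the collision are internal, so angular momentum about that axis is conserved.
I_p = (1.20)(0.311)² = 0.1161 kg·m². Taking the sense of the wad of gum's angular momentum as positive, L_{wad} = m v R = (0.0110)(7.56)(0.311) = 0.02586 kg·m²/s.
L_i = −I_p ω_p + m v R = −(0.1161)(0.863) + 0.02586 = -0.07430 kg·m²/s.
After sticking, I_f = I_p + m R² = 0.1161 + (0.0110)(0.311)² = 0.1171 kg·m².
ω_f = L_i / I_f = -0.07430 / 0.1171 = -0.6344 rad/s.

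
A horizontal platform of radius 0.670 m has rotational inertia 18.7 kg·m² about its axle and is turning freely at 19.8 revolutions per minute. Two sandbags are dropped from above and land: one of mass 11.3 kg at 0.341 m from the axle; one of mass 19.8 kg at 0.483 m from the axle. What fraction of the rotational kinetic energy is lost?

No external torque acts about the axle; L_before = L_after.
Added inertia Σmr² = (11.3)(0.341)² + (19.8)(0.483)² = 5.933 kg·m²; I_f = 18.70 + 5.933 = 24.63 kg·m².
ω_f = I_p ω_i / I_f = (18.70)(19.8) / 24.63 = 15.03 rpm.
KE_i = ½(18.70)(2.073 rad/s)² = 40.20 J; KE_f = ½(24.63)(1.574)² = 30.52 J.
Fraction lost = 0.2409.

fraction ≈ 0.241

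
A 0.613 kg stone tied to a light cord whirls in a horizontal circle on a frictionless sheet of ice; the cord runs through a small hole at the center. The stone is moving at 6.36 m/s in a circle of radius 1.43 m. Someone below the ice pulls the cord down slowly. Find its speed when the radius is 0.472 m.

v₂ ≈ 19.3 m/s

Central (radial) force ⇒ zero torque about the center ⇒ m v r is constant.
v₂ = v₁ r₁ / r₂ = (6.36)(1.43) / (0.472) = 19.27 m/s.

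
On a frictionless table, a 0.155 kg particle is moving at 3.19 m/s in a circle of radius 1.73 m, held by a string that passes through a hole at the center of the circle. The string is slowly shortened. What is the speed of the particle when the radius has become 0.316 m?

v₂ ≈ 17.5 m/s

Central (radial) force ⇒ zero torque about the center ⇒ m v r is constant.
v₂ = v₁ r₁ / r₂ = (3.19)(1.73) / (0.316) = 17.46 m/s.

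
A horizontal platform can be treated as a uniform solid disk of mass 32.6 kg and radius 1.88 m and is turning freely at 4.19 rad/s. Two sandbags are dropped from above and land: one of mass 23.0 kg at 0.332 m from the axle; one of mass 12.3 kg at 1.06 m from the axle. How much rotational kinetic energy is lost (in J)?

energy lost ≈ 112 J

The added mass arrives with no angular momentum about the axle, and any external torque about the axle is negligible, so the system's angular momentum is conserved.
I_p = ½(32.6)(1.88)² = 57.61 kg·m².
Added inertia Σmr² = (23.0)(0.332)² + (12.3)(1.06)² = 16.36 kg·m²; I_f = 57.61 + 16.36 = 73.97 kg·m².
ω_f = I_p ω_i / I_f = (57.61)(4.19) / 73.97 = 3.264 rad/s.
KE_i = ½(57.61)(4.190 rad/s)² = 505.7 J; KE_f = ½(73.97)(3.264)² = 393.9 J.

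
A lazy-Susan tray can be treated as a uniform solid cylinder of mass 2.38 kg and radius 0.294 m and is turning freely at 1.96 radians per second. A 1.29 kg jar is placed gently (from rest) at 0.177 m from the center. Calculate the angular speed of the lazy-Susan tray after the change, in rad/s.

ω_f ≈ 1.41 rad/s

The added mass arrives with no angular momentum about the center, and any external torque about the center is negligible, so the system's angular momentum is conserved.
I_p = ½(2.38)(0.294)² = 0.1029 kg·m².
Added inertia Σmr² = (1.29)(0.177)² = 0.04041 kg·m²; I_f = 0.1029 + 0.04041 = 0.1433 kg·m².
ω_f = I_p ω_i / I_f = (0.1029)(1.96) / 0.1433 = 1.407 rad/s.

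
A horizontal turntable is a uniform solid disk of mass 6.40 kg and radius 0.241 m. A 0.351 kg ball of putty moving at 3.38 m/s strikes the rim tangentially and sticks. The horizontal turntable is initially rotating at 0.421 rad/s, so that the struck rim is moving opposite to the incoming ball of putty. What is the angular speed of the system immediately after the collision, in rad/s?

About the axle the impulsive forces during the collision are internal, so angular momentum about that axis is conserved.
I_p = ½(6.40)(0.241)² = 0.1859 kg·m². Taking the sense of the ball of putty's angular momentum as positive, L_{ball} = m v R = (0.351)(3.38)(0.241) = 0.2859 kg·m²/s.
L_i = −I_p ω_p + m v R = −(0.1859)(0.421) + 0.2859 = 0.2077 kg·m²/s.
After sticking, I_f = I_p + m R² = 0.1859 + (0.351)(0.241)² = 0.2062 kg·m².
ω_f = L_i / I_f = 0.2077 / 0.2062 = 1.007 rad/s.

|ω_f| ≈ 1.01 rad/s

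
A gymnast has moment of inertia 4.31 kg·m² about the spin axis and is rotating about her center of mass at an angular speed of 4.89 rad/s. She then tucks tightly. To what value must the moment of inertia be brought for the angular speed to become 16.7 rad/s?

I₂ ≈ 1.26 kg·m²

No external torque acts about the spin axis, so angular momentum is conserved.
I₂ = I₁ω₁ / ω₂ = (4.31)(4.89) / (16.7) = 1.262 kg·m².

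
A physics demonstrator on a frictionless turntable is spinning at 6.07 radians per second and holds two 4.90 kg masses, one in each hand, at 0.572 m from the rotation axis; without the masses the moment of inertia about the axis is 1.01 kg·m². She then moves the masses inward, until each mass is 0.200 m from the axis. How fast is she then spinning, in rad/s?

ω₂ ≈ 18.3 rad/s

Angular momentum about the spin axis is conserved since the torque about it is zero.
I₁ = 1.01 + 2(4.90)(0.572)² = 4.216 kg·m²; I₂ = 1.01 + 2(4.90)(0.200)² = 1.402 kg·m².
ω₂ = I₁ω₁ / I₂ = (4.216)(6.07 rad/s) / (1.402) = 18.26 rad/s.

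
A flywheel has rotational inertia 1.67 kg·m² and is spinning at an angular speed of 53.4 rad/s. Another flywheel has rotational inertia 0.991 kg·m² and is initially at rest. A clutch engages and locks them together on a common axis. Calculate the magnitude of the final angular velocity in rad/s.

|ω_f| ≈ 33.5 rad/s

No external torque acts about the common axis, so total angular momentum is conserved.
Taking A's sense as positive: L = (1.670)(53.4) = 89.18 kg·m²·rad/s.
Combined I = 1.670 + 0.9910 = 2.661 kg·m².
ω_f = L / I = 89.18 / 2.661 = 33.51 rad/s.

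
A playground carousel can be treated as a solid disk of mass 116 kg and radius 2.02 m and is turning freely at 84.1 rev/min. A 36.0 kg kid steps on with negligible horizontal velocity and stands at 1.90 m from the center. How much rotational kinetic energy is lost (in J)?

energy lost ≈ 3250 J

The added mass arrives with no angular momentum about the center, and any external torque about the center is negligible, so the system's angular momentum is conserved.
I_p = ½(116)(2.02)² = 236.7 kg·m².
Added inertia Σmr² = (36.0)(1.90)² = 130.0 kg·m²; I_f = 236.7 + 130.0 = 366.6 kg·m².
ω_f = I_p ω_i / I_f = (236.7)(84.1) / 366.6 = 54.29 rpm.
KE_i = ½(236.7)(8.807 rad/s)² = 9178 J; KE_f = ½(366.6)(5.685)² = 5925 J.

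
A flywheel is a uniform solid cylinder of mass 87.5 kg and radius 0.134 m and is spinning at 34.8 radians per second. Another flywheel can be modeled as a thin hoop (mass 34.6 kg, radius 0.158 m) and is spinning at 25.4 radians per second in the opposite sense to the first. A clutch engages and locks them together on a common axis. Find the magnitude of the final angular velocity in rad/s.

No external torque acts about the common axis, so total angular momentum is conserved.
Moments of inertia: I_A = ½(87.5)(0.134)² = 0.7856 kg·m²; I_B = (34.6)(0.158)² = 0.8638 kg·m².
Taking A's sense as positive: L = (0.7856)(34.8) − (0.8638)(25.4) = 5.399 kg·m²·rad/s.
Combined I = 0.7856 + 0.8638 = 1.649 kg·m².
ω_f = L / I = 5.399 / 1.649 = 3.273 rad/s.

|ω_f| ≈ 3.27 rad/s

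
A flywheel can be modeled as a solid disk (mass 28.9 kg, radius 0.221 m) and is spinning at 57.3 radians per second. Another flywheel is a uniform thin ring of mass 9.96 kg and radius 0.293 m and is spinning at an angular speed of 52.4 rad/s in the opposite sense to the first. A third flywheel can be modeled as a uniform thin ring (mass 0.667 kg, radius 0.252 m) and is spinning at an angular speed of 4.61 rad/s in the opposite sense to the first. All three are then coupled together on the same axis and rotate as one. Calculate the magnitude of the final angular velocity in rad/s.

The coupling torques are internal; angular momentum about the shared axis is conserved.
Moments of inertia: I_A = ½(28.9)(0.221)² = 0.7058 kg·m²; I_B = (9.96)(0.293)² = 0.8551 kg·m²; I_C = (0.667)(0.252)² = 0.04236 kg·m².
Taking A's sense as positive: L = (0.7058)(57.3) − (0.8551)(52.4) − (0.04236)(4.61) = -4.561 kg·m²·rad/s.
Combined I = 0.7058 + 0.8551 + 0.04236 = 1.603 kg·m².
ω_f = L / I = -4.561 / 1.603 = -2.845 rad/s.

|ω_f| ≈ 2.84 rad/s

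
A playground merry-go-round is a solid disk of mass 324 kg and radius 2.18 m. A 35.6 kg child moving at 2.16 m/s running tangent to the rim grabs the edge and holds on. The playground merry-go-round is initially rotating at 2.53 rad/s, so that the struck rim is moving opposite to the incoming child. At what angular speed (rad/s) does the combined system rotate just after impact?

The axle reaction passes through the axle and exerts no torque about it; angular momentum about the axle is conserved through the impact.
I_p = ½(324)(2.18)² = 769.9 kg·m². Taking the sense of the child's angular momentum as positive, L_{child} = m v R = (35.6)(2.16)(2.18) = 167.6 kg·m²/s.
L_i = −I_p ω_p + m v R = −(769.9)(2.53) + 167.6 = -1780 kg·m²/s.
After sticking, I_f = I_p + m R² = 769.9 + (35.6)(2.18)² = 939.1 kg·m².
ω_f = L_i / I_f = -1780 / 939.1 = -1.896 rad/s.

|ω_f| ≈ 1.90 rad/s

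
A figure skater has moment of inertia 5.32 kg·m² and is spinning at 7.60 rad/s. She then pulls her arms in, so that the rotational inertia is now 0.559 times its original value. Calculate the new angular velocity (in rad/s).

ω₂ ≈ 13.6 rad/s

No external torque acts about the spin axis, so angular momentum is conserved.
I₂ = 0.559 × 5.32 = 2.974 kg·m².
ω₂ = I₁ω₁ / I₂ = (5.320)(7.60 rad/s) / (2.974) = 13.60 rad/s.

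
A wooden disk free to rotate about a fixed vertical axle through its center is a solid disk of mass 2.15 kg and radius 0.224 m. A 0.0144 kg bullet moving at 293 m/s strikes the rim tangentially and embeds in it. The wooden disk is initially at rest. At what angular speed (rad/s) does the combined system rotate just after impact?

|ω_f| ≈ 17.3 rad/s

About the axle the impulsive forces during the collision are internal, so angular momentum about that axis is conserved.
I_p = ½(2.15)(0.224)² = 0.05394 kg·m². Taking the sense of the bullet's angular momentum as positive, L_{bullet} = m v R = (0.0144)(293)(0.224) = 0.9451 kg·m²/s.
L_i = 0 + 0.9451 = 0.9451 kg·m²/s.
After sticking, I_f = I_p + m R² = 0.05394 + (0.0144)(0.224)² = 0.05466 kg·m².
ω_f = L_i / I_f = 0.9451 / 0.05466 = 17.29 rad/s.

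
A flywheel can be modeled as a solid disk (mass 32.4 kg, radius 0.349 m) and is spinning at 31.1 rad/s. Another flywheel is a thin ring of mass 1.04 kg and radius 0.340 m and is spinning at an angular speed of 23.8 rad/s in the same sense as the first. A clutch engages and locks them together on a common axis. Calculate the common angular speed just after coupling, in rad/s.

The coupling torques are internal; angular momentum about the shared axis is conserved.
Moments of inertia: I_A = ½(32.4)(0.349)² = 1.973 kg·m²; I_B = (1.04)(0.340)² = 0.1202 kg·m².
Taking A's sense as positive: L = (1.973)(31.1) + (0.1202)(23.8) = 64.23 kg·m²·rad/s.
Combined I = 1.973 + 0.1202 = 2.093 kg·m².
ω_f = L / I = 64.23 / 2.093 = 30.68 rad/s.

|ω_f| ≈ 30.7 rad/s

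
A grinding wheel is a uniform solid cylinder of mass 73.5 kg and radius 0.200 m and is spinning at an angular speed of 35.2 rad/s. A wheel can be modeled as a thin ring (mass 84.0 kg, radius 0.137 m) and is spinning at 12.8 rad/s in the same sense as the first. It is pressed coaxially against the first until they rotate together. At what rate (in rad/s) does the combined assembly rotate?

|ω_f| ≈ 23.6 rad/s

The coupling torques are internal; angular momentum about the shared axis is conserved.
Moments of inertia: I_A = ½(73.5)(0.200)² = 1.470 kg·m²; I_B = (84.0)(0.137)² = 1.577 kg·m².
Taking A's sense as positive: L = (1.470)(35.2) + (1.577)(12.8) = 71.92 kg·m²·rad/s.
Combined I = 1.470 + 1.577 = 3.047 kg·m².
ω_f = L / I = 71.92 / 3.047 = 23.61 rad/s.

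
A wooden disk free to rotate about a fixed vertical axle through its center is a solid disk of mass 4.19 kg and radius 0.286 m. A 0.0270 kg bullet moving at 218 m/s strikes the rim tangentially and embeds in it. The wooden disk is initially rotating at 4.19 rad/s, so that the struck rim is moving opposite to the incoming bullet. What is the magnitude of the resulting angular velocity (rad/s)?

|ω_f| ≈ 5.56 rad/s

About the axle the impulsive forces during the collision are internal, so angular momentum about that axis is conserved.
I_p = ½(4.19)(0.286)² = 0.1714 kg·m². Taking the sense of the bullet's angular momentum as positive, L_{bullet} = m v R = (0.0270)(218)(0.286) = 1.683 kg·m²/s.
L_i = −I_p ω_p + m v R = −(0.1714)(4.19) + 1.683 = 0.9654 kg·m²/s.
After sticking, I_f = I_p + m R² = 0.1714 + (0.0270)(0.286)² = 0.1736 kg·m².
ω_f = L_i / I_f = 0.9654 / 0.1736 = 5.562 rad/s.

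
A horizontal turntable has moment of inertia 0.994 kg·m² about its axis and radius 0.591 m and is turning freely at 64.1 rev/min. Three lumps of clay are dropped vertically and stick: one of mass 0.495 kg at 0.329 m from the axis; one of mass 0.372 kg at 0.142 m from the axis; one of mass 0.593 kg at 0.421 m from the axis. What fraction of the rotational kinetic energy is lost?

fraction ≈ 0.143

No external torque acts about the axis; L_before = L_after.
Added inertia Σmr² = (0.495)(0.329)² + (0.372)(0.142)² + (0.593)(0.421)² = 0.1662 kg·m²; I_f = 0.9940 + 0.1662 = 1.160 kg·m².
ω_f = I_p ω_i / I_f = (0.9940)(64.1) / 1.160 = 54.92 rpm.
KE_i = ½(0.9940)(6.713 rad/s)² = 22.39 J; KE_f = ½(1.160)(5.751)² = 19.19 J.
Fraction lost = 0.1432.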